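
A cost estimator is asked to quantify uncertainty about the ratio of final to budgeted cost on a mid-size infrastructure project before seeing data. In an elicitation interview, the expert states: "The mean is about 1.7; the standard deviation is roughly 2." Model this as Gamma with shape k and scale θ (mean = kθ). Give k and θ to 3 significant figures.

k ≈ 0.722, θ ≈ 2.35

For Gamma(k, scale θ): mean = kθ, variance = kθ², so CV = 1/√k.
CV = SD/mean = 2/1.7 = 1.176, hence k = 1/CV² = 0.722.
Then θ = mean/k = 1.7/0.722 = 2.35.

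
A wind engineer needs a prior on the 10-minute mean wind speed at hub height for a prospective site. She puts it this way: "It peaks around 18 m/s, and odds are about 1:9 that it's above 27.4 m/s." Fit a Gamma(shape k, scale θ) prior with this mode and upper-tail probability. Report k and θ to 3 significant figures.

Gamma(k,θ) with k>1 has mode (k−1)θ, so θ = 18/(k−1).
Need P(X < 27.4) = 0.9 with θ tied to k this way. Start at k = 2, θ = 18: P(X<27.4) ≈ 0.450.
Too low — raise k to concentrate. Iterating converges to k ≈ 11.6.
Then θ = 18/(11.6−1) ≈ 1.7.

k ≈ 11.6, θ ≈ 1.7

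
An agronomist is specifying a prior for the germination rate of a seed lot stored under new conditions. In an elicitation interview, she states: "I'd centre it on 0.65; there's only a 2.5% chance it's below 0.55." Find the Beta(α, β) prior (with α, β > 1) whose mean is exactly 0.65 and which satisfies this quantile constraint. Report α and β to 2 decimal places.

With mean 0.65 fixed, write α = 0.65s, β = 0.35s where s = α+β.
Need P(θ < 0.55) = 0.025 under Beta(0.65s, 0.35s). Normal approximation: (q−m)/√(m(1−m)/s) ≈ z_{0.025} = -1.96, so s ≈ 0.65·0.35·(-1.96)²/(0.55−0.65)² = 87.4.
At s = 87.4: P(θ<0.55) ≈ 0.028. Adjusting to match 0.025 gives s ≈ 91.57.
So α = 0.65·91.57 ≈ 59.52, β = 0.35·91.57 ≈ 32.05.

α ≈ 59.52, β ≈ 32.05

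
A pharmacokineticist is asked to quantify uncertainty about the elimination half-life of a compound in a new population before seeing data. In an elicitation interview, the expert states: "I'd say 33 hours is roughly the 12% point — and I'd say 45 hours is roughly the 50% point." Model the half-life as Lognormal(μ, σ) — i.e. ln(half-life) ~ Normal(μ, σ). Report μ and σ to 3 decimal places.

μ ≈ 3.807, σ ≈ 0.264

If T ~ Lognormal(μ,σ) then ln T ~ Normal(μ,σ), so the p-quantile of ln T is μ + z_p·σ.
ln(33) = 3.497 and ln(45) = 3.807; z_{0.12} = -1.175, z_{0.5} = 0.
σ = (3.807 − 3.497)/(0 − (-1.175)) = 0.264.
μ = 3.497 − (-1.175)·0.264 = 3.807.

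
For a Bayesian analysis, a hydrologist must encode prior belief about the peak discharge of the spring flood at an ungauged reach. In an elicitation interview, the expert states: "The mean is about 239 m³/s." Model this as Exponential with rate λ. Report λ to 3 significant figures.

Exponential mean = 1/λ, so λ = 1/239.0 = 0.00418.

λ ≈ 0.00418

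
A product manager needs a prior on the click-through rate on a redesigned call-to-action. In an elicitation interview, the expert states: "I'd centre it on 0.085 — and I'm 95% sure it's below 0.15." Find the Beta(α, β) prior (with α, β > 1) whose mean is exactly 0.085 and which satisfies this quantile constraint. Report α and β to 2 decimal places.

With mean 0.085 fixed, write α = 0.085s, β = 0.915s where s = α+β.
Need P(θ < 0.15) = 0.95 under Beta(0.085s, 0.915s). Normal approximation: (q−m)/√(m(1−m)/s) ≈ z_{0.95} = 1.64, so s ≈ 0.085·0.915·(1.64)²/(0.15−0.085)² = 49.8.
At s = 49.8: P(θ<0.15) ≈ 0.934. Adjusting to match 0.95 gives s ≈ 61.11.
So α = 0.085·61.11 ≈ 5.19, β = 0.915·61.11 ≈ 55.92.

α ≈ 5.19, β ≈ 55.92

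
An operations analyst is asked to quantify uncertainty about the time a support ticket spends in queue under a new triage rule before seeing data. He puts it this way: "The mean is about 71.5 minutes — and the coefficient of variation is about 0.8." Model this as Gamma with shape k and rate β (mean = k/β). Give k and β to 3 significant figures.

k ≈ 1.56, β ≈ 0.0219

For Gamma(k, rate β): mean = k/β, variance = k/β², so CV = 1/√k.
CV = 0.8, hence k = 1/CV² = 1.56.
Then β = k/mean = 1.56/71.5 = 0.0219.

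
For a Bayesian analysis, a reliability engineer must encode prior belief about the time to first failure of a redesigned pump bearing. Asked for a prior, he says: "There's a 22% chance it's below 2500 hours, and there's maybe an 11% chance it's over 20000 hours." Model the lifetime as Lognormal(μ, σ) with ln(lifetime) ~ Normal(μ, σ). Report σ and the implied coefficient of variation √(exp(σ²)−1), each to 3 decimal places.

If T ~ Lognormal(μ,σ) then ln T ~ Normal(μ,σ), so the p-quantile of ln T is μ + z_p·σ.
ln(2500) = 7.824 and ln(20000) = 9.903; z_{0.22} = -0.7722, z_{0.89} = 1.227.
σ = (9.903 − 7.824)/(1.227 − (-0.7722)) = 1.040.
μ = 7.824 − (-0.7722)·1.040 = 8.627.
CV = √(exp(σ²)−1) = √(exp(1.0824)−1) = 1.397.

σ ≈ 1.040, CV ≈ 1.397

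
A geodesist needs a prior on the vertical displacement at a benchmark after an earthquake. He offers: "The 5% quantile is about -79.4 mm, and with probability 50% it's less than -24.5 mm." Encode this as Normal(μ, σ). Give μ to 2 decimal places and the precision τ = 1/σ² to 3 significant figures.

The p-quantile of Normal(μ,σ) is μ + z_p·σ, with z_{0.05} = -1.645 and z_{0.5} = 0.
Eliminate σ: μ = (z₂·x₁ − z₁·x₂)/(z₂ − z₁) = (0·-79.4 − (-1.645)·-24.5)/1.645 = -24.50.
Then σ = (x₂ − x₁)/(z₂ − z₁) = (-24.5 − -79.4)/1.645 = 33.38.
Precision τ = 1/σ² = 1/33.38² = 0.000898.

μ = -24.50, τ = 0.000898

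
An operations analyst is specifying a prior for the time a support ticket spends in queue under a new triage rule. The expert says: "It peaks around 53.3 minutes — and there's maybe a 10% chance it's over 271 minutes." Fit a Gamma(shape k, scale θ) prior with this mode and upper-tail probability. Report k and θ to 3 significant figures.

Gamma(k,θ) with k>1 has mode (k−1)θ, so θ = 53.3/(k−1).
Need P(X < 271) = 0.9 with θ tied to k this way. Start at k = 2, θ = 53.3: P(X<271) ≈ 0.962.
Too high — lower k to spread out. Iterating converges to k ≈ 1.67.
Then θ = 53.3/(1.67−1) ≈ 80.1.

k ≈ 1.67, θ ≈ 80.1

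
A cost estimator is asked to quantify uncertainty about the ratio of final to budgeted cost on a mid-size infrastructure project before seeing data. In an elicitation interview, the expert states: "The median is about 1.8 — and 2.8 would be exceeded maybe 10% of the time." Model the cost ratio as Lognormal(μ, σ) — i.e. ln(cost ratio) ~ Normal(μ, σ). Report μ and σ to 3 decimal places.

μ ≈ 0.588, σ ≈ 0.345

If T ~ Lognormal(μ,σ) then ln T ~ Normal(μ,σ), so the p-quantile of ln T is μ + z_p·σ.
ln(1.8) = 0.5878 and ln(2.8) = 1.03; z_{0.5} = 0, z_{0.9} = 1.282.
σ = (1.03 − 0.5878)/(1.282 − (0)) = 0.345.
μ = 0.5878 − (0)·0.345 = 0.588.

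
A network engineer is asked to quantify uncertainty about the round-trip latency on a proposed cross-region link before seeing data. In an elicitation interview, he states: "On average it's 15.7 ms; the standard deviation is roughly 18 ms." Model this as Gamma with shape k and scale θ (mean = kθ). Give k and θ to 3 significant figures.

For Gamma(k, scale θ): mean = kθ, variance = kθ², so CV = 1/√k.
CV = SD/mean = 18/15.7 = 1.146, hence k = 1/CV² = 0.761.
Then θ = mean/k = 15.7/0.761 = 20.6.

k ≈ 0.761, θ ≈ 20.6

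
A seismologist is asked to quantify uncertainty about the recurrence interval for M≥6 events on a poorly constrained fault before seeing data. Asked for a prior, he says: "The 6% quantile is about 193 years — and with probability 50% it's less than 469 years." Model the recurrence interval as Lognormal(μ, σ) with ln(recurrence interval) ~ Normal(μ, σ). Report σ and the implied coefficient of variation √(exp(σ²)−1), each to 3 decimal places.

If T ~ Lognormal(μ,σ) then ln T ~ Normal(μ,σ), so the p-quantile of ln T is μ + z_p·σ.
ln(193) = 5.263 and ln(469) = 6.151; z_{0.06} = -1.555, z_{0.5} = 0.
σ = (6.151 − 5.263)/(0 − (-1.555)) = 0.571.
μ = 5.263 − (-1.555)·0.571 = 6.151.
CV = √(exp(σ²)−1) = √(exp(0.3261)−1) = 0.621.

σ ≈ 0.571, CV ≈ 0.621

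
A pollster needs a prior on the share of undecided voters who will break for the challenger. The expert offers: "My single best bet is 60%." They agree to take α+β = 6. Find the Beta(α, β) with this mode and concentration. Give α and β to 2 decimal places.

α = 3.40, β = 2.60

For α,β > 1 the Beta mode is (α−1)/(α+β−2). With α+β = 6, the mode is (α−1)/4.
Set (α−1)/4 = 0.6 → α = 1 + 0.6·4 = 3.40.
β = 6 − α = 2.60.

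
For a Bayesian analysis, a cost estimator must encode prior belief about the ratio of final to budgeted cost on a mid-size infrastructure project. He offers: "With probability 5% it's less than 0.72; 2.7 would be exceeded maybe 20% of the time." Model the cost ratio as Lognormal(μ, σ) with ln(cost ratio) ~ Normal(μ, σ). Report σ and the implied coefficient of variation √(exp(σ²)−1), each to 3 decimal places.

σ ≈ 0.532, CV ≈ 0.571

If T ~ Lognormal(μ,σ) then ln T ~ Normal(μ,σ), so the p-quantile of ln T is μ + z_p·σ.
ln(0.72) = -0.3285 and ln(2.7) = 0.9933; z_{0.05} = -1.645, z_{0.8} = 0.8416.
σ = (0.9933 − -0.3285)/(0.8416 − (-1.645)) = 0.532.
μ = -0.3285 − (-1.645)·0.532 = 0.546.
CV = √(exp(σ²)−1) = √(exp(0.2826)−1) = 0.571.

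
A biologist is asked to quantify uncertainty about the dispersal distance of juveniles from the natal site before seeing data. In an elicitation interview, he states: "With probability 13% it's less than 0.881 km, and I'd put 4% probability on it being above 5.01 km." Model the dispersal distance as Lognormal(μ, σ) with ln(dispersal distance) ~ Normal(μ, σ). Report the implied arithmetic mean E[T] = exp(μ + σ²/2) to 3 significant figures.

If T ~ Lognormal(μ,σ) then ln T ~ Normal(μ,σ), so the p-quantile of ln T is μ + z_p·σ.
ln(0.881) = -0.1267 and ln(5.01) = 1.611; z_{0.13} = -1.126, z_{0.96} = 1.751.
σ = (1.611 − -0.1267)/(1.751 − (-1.126)) = 0.604.
μ = -0.1267 − (-1.126)·0.604 = 0.554.
E[T] = exp(μ + σ²/2) = exp(0.554 + 0.1825) = 2.09 km.

E[T] ≈ 2.09 km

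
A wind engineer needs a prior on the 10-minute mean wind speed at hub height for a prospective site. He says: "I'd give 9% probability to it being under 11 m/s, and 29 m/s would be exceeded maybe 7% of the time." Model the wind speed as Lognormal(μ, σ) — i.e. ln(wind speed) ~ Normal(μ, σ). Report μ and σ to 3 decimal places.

If T ~ Lognormal(μ,σ) then ln T ~ Normal(μ,σ), so the p-quantile of ln T is μ + z_p·σ.
ln(11) = 2.398 and ln(29) = 3.367; z_{0.09} = -1.341, z_{0.93} = 1.476.
σ = (3.367 − 2.398)/(1.476 − (-1.341)) = 0.344.
μ = 2.398 − (-1.341)·0.344 = 2.859.

μ ≈ 2.859, σ ≈ 0.344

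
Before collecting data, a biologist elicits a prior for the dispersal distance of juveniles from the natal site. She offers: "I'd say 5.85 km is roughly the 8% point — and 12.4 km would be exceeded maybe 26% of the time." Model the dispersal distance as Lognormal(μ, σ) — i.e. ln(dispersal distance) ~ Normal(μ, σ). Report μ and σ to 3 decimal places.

μ ≈ 2.282, σ ≈ 0.367

If T ~ Lognormal(μ,σ) then ln T ~ Normal(μ,σ), so the p-quantile of ln T is μ + z_p·σ.
ln(5.85) = 1.766 and ln(12.4) = 2.518; z_{0.08} = -1.405, z_{0.74} = 0.6433.
σ = (2.518 − 1.766)/(0.6433 − (-1.405)) = 0.367.
μ = 1.766 − (-1.405)·0.367 = 2.282.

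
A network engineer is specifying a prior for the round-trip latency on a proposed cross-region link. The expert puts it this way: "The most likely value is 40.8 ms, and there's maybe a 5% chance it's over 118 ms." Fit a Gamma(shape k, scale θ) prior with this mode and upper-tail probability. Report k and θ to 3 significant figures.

k ≈ 3.36, θ ≈ 17.3

Gamma(k,θ) with k>1 has mode (k−1)θ, so θ = 40.8/(k−1).
Need P(X < 118) = 0.95 with θ tied to k this way. Start at k = 2, θ = 40.8: P(X<118) ≈ 0.784.
Too low — raise k to concentrate. Iterating converges to k ≈ 3.36.
Then θ = 40.8/(3.36−1) ≈ 17.3.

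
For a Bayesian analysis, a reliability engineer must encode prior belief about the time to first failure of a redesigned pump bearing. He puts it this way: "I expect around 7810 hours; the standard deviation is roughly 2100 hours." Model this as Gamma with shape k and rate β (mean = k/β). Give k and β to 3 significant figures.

For Gamma(k, rate β): mean = k/β, variance = k/β², so CV = 1/√k.
CV = SD/mean = 2100/7810 = 0.2689, hence k = 1/CV² = 13.8.
Then β = k/mean = 13.8/7810 = 0.00177.

k ≈ 13.8, β ≈ 0.00177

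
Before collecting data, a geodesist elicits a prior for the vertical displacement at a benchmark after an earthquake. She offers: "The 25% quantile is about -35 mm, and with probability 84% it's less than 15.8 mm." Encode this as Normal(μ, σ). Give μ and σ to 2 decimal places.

For Normal(μ,σ), the p-quantile is μ + z_p·σ. Here z_{0.25} = -0.6745, z_{0.84} = 0.9945.
So -35 = μ − 0.6745σ and 15.8 = μ + 0.9945σ.
Subtracting: σ = (15.8 − -35)/(0.9945 − (-0.6745)) = 30.44.
Then μ = -35 − (-0.6745)·30.44 = -14.47.

μ = -14.47, σ = 30.44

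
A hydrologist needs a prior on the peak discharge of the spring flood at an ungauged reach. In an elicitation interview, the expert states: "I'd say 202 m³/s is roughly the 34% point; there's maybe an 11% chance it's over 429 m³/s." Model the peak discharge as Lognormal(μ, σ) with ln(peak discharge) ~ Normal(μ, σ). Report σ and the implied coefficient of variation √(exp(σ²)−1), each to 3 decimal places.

If T ~ Lognormal(μ,σ) then ln T ~ Normal(μ,σ), so the p-quantile of ln T is μ + z_p·σ.
ln(202) = 5.308 and ln(429) = 6.061; z_{0.34} = -0.4125, z_{0.89} = 1.227.
σ = (6.061 − 5.308)/(1.227 − (-0.4125)) = 0.460.
μ = 5.308 − (-0.4125)·0.460 = 5.498.
CV = √(exp(σ²)−1) = √(exp(0.2112)−1) = 0.485.

σ ≈ 0.460, CV ≈ 0.485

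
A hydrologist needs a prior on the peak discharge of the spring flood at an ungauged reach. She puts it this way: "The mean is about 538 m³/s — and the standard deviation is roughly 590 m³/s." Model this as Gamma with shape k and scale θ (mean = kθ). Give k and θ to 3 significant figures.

For Gamma(k, scale θ): mean = kθ, variance = kθ², so CV = 1/√k.
CV = SD/mean = 590/538 = 1.097, hence k = 1/CV² = 0.831.
Then θ = mean/k = 538/0.831 = 647.

k ≈ 0.831, θ ≈ 647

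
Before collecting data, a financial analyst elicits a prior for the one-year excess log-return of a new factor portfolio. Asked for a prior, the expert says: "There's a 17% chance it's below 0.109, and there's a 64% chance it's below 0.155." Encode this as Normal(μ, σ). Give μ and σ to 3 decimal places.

μ = 0.142, σ = 0.035

The p-quantile of Normal(μ,σ) is μ + z_p·σ, with z_{0.17} = -0.9542 and z_{0.64} = 0.3585.
Eliminate σ: μ = (z₂·x₁ − z₁·x₂)/(z₂ − z₁) = (0.3585·0.109 − (-0.9542)·0.155)/1.313 = 0.142.
Then σ = (x₂ − x₁)/(z₂ − z₁) = (0.155 − 0.109)/1.313 = 0.035.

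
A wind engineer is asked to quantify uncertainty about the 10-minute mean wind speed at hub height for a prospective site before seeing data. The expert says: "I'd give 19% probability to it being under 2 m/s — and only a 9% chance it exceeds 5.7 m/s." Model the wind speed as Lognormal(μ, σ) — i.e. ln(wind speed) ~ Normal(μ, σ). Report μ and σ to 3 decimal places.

If T ~ Lognormal(μ,σ) then ln T ~ Normal(μ,σ), so the p-quantile of ln T is μ + z_p·σ.
ln(2) = 0.6931 and ln(5.7) = 1.74; z_{0.19} = -0.8779, z_{0.91} = 1.341.
σ = (1.74 − 0.6931)/(1.341 − (-0.8779)) = 0.472.
μ = 0.6931 − (-0.8779)·0.472 = 1.108.

μ ≈ 1.108, σ ≈ 0.472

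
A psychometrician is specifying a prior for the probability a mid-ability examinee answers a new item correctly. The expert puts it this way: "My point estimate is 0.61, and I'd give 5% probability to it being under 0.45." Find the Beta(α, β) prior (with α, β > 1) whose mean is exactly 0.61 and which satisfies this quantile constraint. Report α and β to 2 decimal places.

α ≈ 15.76, β ≈ 10.07

With mean 0.61 fixed, write α = 0.61s, β = 0.39s where s = α+β.
Need P(θ < 0.45) = 0.05 under Beta(0.61s, 0.39s). Normal approximation: (q−m)/√(m(1−m)/s) ≈ z_{0.05} = -1.64, so s ≈ 0.61·0.39·(-1.64)²/(0.45−0.61)² = 25.1.
At s = 25.1: P(θ<0.45) ≈ 0.052. Adjusting to match 0.05 gives s ≈ 25.83.
So α = 0.61·25.83 ≈ 15.76, β = 0.39·25.83 ≈ 10.07.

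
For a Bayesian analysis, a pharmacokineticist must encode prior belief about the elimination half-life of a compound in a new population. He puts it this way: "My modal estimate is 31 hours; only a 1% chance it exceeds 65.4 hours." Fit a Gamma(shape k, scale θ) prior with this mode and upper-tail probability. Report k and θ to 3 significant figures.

k ≈ 9.72, θ ≈ 3.55

Gamma(k,θ) with k>1 has mode (k−1)θ, so θ = 31/(k−1).
Need P(X < 65.4) = 0.99 with θ tied to k this way. Start at k = 2, θ = 31: P(X<65.4) ≈ 0.623.
Too low — raise k to concentrate. Iterating converges to k ≈ 9.72.
Then θ = 31/(9.72−1) ≈ 3.55.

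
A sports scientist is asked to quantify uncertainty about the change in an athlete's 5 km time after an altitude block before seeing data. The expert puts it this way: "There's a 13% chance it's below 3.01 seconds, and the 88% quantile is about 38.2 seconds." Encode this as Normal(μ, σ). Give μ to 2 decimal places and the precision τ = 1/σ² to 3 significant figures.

μ = 20.23, τ = 0.00428

For Normal(μ,σ), the p-quantile is μ + z_p·σ. Here z_{0.13} = -1.126, z_{0.88} = 1.175.
So 3.01 = μ − 1.126σ and 38.2 = μ + 1.175σ.
Subtracting: σ = (38.2 − 3.01)/(1.175 − (-1.126)) = 15.29.
Then μ = 3.01 − (-1.126)·15.29 = 20.23.
Precision τ = 1/σ² = 1/15.29² = 0.00428.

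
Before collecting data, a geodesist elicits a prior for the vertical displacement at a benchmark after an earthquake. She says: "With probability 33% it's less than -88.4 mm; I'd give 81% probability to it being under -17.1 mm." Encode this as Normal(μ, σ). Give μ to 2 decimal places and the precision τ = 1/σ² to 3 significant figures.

μ = -64.60, τ = 0.000342

For Normal(μ,σ), the p-quantile is μ + z_p·σ. Here z_{0.33} = -0.4399, z_{0.81} = 0.8779.
So -88.4 = μ − 0.4399σ and -17.1 = μ + 0.8779σ.
Subtracting: σ = (-17.1 − -88.4)/(0.8779 − (-0.4399)) = 54.10.
Then μ = -88.4 − (-0.4399)·54.10 = -64.60.
Precision τ = 1/σ² = 1/54.1² = 0.000342.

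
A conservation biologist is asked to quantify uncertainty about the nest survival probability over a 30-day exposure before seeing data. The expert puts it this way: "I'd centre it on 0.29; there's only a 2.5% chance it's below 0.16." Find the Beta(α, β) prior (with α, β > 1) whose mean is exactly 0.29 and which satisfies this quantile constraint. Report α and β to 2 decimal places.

With mean 0.29 fixed, write α = 0.29s, β = 0.71s where s = α+β.
Need P(θ < 0.16) = 0.025 under Beta(0.29s, 0.71s). Normal approximation: (q−m)/√(m(1−m)/s) ≈ z_{0.025} = -1.96, so s ≈ 0.29·0.71·(-1.96)²/(0.16−0.29)² = 46.8.
At s = 46.8: P(θ<0.16) ≈ 0.015. Adjusting to match 0.025 gives s ≈ 38.57.
So α = 0.29·38.57 ≈ 11.19, β = 0.71·38.57 ≈ 27.39.

α ≈ 11.19, β ≈ 27.39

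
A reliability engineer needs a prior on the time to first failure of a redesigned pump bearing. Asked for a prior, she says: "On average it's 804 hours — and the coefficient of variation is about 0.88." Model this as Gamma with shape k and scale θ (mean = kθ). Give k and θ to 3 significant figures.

k ≈ 1.29, θ ≈ 623

For Gamma(k, scale θ): mean = kθ, variance = kθ², so CV = 1/√k.
CV = 0.88, hence k = 1/CV² = 1.29.
Then θ = mean/k = 804/1.29 = 623.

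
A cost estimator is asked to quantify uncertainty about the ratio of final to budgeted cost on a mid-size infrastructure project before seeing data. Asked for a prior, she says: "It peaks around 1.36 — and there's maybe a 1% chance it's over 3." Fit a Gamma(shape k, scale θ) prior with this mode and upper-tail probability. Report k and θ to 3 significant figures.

k ≈ 8.7, θ ≈ 0.177

Gamma(k,θ) with k>1 has mode (k−1)θ, so θ = 1.36/(k−1).
Need P(X < 3) = 0.99 with θ tied to k this way. Start at k = 2, θ = 1.36: P(X<3) ≈ 0.647.
Too low — raise k to concentrate. Iterating converges to k ≈ 8.7.
Then θ = 1.36/(8.7−1) ≈ 0.177.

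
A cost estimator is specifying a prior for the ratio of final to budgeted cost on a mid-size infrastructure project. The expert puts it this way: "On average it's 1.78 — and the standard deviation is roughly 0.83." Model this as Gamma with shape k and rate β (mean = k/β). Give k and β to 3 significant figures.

k ≈ 4.6, β ≈ 2.58

For Gamma(k, rate β): mean = k/β, variance = k/β², so CV = 1/√k.
CV = SD/mean = 0.83/1.78 = 0.4663, hence k = 1/CV² = 4.6.
Then β = k/mean = 4.6/1.78 = 2.58.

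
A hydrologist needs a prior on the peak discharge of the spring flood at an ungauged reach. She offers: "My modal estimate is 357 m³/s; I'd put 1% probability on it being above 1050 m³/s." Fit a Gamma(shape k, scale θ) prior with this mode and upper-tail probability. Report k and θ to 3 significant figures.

Gamma(k,θ) with k>1 has mode (k−1)θ, so θ = 357/(k−1).
Need P(X < 1050) = 0.99 with θ tied to k this way. Start at k = 2, θ = 357: P(X<1050) ≈ 0.792.
Too low — raise k to concentrate. Iterating converges to k ≈ 4.89.
Then θ = 357/(4.89−1) ≈ 91.9.

k ≈ 4.89, θ ≈ 91.9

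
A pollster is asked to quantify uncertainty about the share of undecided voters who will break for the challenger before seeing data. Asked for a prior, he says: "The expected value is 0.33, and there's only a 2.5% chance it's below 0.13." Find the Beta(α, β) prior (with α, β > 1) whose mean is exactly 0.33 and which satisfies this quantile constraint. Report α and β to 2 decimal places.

α ≈ 5.25, β ≈ 10.66

With mean 0.33 fixed, write α = 0.33s, β = 0.67s where s = α+β.
Need P(θ < 0.13) = 0.025 under Beta(0.33s, 0.67s). Normal approximation: (q−m)/√(m(1−m)/s) ≈ z_{0.025} = -1.96, so s ≈ 0.33·0.67·(-1.96)²/(0.13−0.33)² = 21.2.
At s = 21.2: P(θ<0.13) ≈ 0.011. Adjusting to match 0.025 gives s ≈ 15.91.
So α = 0.33·15.91 ≈ 5.25, β = 0.67·15.91 ≈ 10.66.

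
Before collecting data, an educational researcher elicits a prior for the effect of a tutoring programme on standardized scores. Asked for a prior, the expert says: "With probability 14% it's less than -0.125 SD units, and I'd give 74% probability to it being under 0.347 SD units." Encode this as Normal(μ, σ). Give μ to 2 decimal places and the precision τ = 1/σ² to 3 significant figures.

For Normal(μ,σ), the p-quantile is μ + z_p·σ. Here z_{0.14} = -1.08, z_{0.74} = 0.6433.
So -0.125 = μ − 1.08σ and 0.347 = μ + 0.6433σ.
Subtracting: σ = (0.347 − -0.125)/(0.6433 − (-1.08)) = 0.27.
Then μ = -0.125 − (-1.08)·0.27 = 0.17.
Precision τ = 1/σ² = 1/0.2738² = 13.3.

μ = 0.17, τ = 13.3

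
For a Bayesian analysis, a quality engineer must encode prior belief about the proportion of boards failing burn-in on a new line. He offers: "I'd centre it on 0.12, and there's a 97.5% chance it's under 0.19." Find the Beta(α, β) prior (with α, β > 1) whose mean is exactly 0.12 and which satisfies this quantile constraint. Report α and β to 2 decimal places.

α ≈ 12.04, β ≈ 88.27

With mean 0.12 fixed, write α = 0.12s, β = 0.88s where s = α+β.
Need P(θ < 0.19) = 0.975 under Beta(0.12s, 0.88s). Normal approximation: (q−m)/√(m(1−m)/s) ≈ z_{0.975} = 1.96, so s ≈ 0.12·0.88·(1.96)²/(0.19−0.12)² = 82.8.
At s = 82.8: P(θ<0.19) ≈ 0.964. Adjusting to match 0.975 gives s ≈ 100.31.
So α = 0.12·100.31 ≈ 12.04, β = 0.88·100.31 ≈ 88.27.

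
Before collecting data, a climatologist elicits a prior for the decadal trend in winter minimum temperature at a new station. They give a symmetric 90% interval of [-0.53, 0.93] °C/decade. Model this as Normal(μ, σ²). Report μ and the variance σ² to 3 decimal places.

A symmetric 90% interval runs μ ± z·σ with z = 1.645.
Half-width = 0.73, so σ = 0.73/1.645 = 0.4438 and σ² = 0.197.
μ is the interval midpoint, 0.200.

μ = 0.200, σ² = 0.197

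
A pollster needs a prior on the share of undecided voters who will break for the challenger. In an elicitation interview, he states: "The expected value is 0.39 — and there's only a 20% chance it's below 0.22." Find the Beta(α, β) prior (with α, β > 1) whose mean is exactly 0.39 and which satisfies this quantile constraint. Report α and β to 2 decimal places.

α ≈ 2.36, β ≈ 3.69

With mean 0.39 fixed, write α = 0.39s, β = 0.61s where s = α+β.
Need P(θ < 0.22) = 0.2 under Beta(0.39s, 0.61s). Normal approximation: (q−m)/√(m(1−m)/s) ≈ z_{0.2} = -0.842, so s ≈ 0.39·0.61·(-0.842)²/(0.22−0.39)² = 5.8.
At s = 5.8: P(θ<0.22) ≈ 0.205. Adjusting to match 0.2 gives s ≈ 6.05.
So α = 0.39·6.05 ≈ 2.36, β = 0.61·6.05 ≈ 3.69.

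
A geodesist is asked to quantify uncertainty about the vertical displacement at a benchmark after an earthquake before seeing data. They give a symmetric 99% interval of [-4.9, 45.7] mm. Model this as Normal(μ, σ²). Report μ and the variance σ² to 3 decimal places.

A symmetric 99% interval runs μ ± z·σ with z = 2.576.
Half-width = 25.3, so σ = 25.3/2.576 = 9.8221 and σ² = 96.473.
μ is the interval midpoint, 20.400.

μ = 20.400, σ² = 96.473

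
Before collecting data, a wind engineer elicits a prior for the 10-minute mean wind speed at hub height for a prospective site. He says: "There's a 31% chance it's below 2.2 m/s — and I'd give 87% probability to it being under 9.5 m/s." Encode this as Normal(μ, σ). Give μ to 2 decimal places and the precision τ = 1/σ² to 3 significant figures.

The p-quantile of Normal(μ,σ) is μ + z_p·σ, with z_{0.31} = -0.4959 and z_{0.87} = 1.126.
Eliminate σ: μ = (z₂·x₁ − z₁·x₂)/(z₂ − z₁) = (1.126·2.2 − (-0.4959)·9.5)/1.622 = 4.43.
Then σ = (x₂ − x₁)/(z₂ − z₁) = (9.5 − 2.2)/1.622 = 4.50.
Precision τ = 1/σ² = 1/4.5² = 0.0494.

μ = 4.43, τ = 0.0494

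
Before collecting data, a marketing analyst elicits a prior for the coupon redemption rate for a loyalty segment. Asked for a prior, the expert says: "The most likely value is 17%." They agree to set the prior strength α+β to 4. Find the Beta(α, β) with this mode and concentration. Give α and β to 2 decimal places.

For α,β > 1 the Beta mode is (α−1)/(α+β−2). With α+β = 4, the mode is (α−1)/2.
Set (α−1)/2 = 0.17 → α = 1 + 0.17·2 = 1.34.
β = 4 − α = 2.66.

α = 1.34, β = 2.66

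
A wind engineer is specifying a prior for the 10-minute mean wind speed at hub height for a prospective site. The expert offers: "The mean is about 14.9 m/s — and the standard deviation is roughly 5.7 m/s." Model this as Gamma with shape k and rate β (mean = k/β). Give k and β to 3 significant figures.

For Gamma(k, rate β): mean = k/β, variance = k/β², so CV = 1/√k.
CV = SD/mean = 5.7/14.9 = 0.3826, hence k = 1/CV² = 6.83.
Then β = k/mean = 6.83/14.9 = 0.459.

k ≈ 6.83, β ≈ 0.459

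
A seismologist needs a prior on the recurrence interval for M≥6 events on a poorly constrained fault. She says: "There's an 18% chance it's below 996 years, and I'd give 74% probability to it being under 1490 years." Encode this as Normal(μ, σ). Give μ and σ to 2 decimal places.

The p-quantile of Normal(μ,σ) is μ + z_p·σ, with z_{0.18} = -0.9154 and z_{0.74} = 0.6433.
Eliminate σ: μ = (z₂·x₁ − z₁·x₂)/(z₂ − z₁) = (0.6433·996 − (-0.9154)·1490)/1.559 = 1286.11.
Then σ = (x₂ − x₁)/(z₂ − z₁) = (1490 − 996)/1.559 = 316.93.

μ = 1286.11, σ = 316.93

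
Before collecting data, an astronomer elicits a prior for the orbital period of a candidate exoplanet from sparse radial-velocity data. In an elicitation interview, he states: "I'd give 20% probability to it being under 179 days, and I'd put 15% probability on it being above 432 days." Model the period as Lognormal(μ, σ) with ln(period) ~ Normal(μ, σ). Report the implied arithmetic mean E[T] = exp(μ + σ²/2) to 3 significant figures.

If T ~ Lognormal(μ,σ) then ln T ~ Normal(μ,σ), so the p-quantile of ln T is μ + z_p·σ.
ln(179) = 5.187 and ln(432) = 6.068; z_{0.2} = -0.8416, z_{0.85} = 1.036.
σ = (6.068 − 5.187)/(1.036 − (-0.8416)) = 0.469.
μ = 5.187 − (-0.8416)·0.469 = 5.582.
E[T] = exp(μ + σ²/2) = exp(5.582 + 0.1100) = 297 days.

E[T] ≈ 297 days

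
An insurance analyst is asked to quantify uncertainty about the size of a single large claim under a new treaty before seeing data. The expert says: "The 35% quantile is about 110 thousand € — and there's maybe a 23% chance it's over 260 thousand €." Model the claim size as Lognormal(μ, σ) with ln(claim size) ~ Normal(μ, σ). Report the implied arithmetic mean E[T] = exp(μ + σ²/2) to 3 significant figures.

E[T] ≈ 198 thousand €

If T ~ Lognormal(μ,σ) then ln T ~ Normal(μ,σ), so the p-quantile of ln T is μ + z_p·σ.
ln(110) = 4.7 and ln(260) = 5.561; z_{0.35} = -0.3853, z_{0.77} = 0.7388.
σ = (5.561 − 4.7)/(0.7388 − (-0.3853)) = 0.765.
μ = 4.7 − (-0.3853)·0.765 = 4.995.
E[T] = exp(μ + σ²/2) = exp(4.995 + 0.2928) = 198 thousand €.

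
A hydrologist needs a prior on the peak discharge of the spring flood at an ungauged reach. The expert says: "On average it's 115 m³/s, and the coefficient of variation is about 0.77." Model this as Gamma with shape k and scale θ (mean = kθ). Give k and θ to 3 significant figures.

k ≈ 1.69, θ ≈ 68.2

For Gamma(k, scale θ): mean = kθ, variance = kθ², so CV = 1/√k.
CV = 0.77, hence k = 1/CV² = 1.69.
Then θ = mean/k = 115/1.69 = 68.2.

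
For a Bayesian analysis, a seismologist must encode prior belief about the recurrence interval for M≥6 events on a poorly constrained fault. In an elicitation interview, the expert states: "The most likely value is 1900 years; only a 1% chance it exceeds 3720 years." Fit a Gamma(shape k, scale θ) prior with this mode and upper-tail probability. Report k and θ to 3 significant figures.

Gamma(k,θ) with k>1 has mode (k−1)θ, so θ = 1900/(k−1).
Need P(X < 3720) = 0.99 with θ tied to k this way. Start at k = 2, θ = 1900: P(X<3720) ≈ 0.582.
Too low — raise k to concentrate. Iterating converges to k ≈ 11.9.
Then θ = 1900/(11.9−1) ≈ 174.

k ≈ 11.9, θ ≈ 174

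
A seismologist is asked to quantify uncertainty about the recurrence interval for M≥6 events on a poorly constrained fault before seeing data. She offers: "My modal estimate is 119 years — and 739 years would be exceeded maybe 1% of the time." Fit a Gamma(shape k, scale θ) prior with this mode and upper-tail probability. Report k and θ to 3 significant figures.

Gamma(k,θ) with k>1 has mode (k−1)θ, so θ = 119/(k−1).
Need P(X < 739) = 0.99 with θ tied to k this way. Start at k = 2, θ = 119: P(X<739) ≈ 0.986.
Too low — raise k to concentrate. Iterating converges to k ≈ 2.1.
Then θ = 119/(2.1−1) ≈ 108.

k ≈ 2.1, θ ≈ 108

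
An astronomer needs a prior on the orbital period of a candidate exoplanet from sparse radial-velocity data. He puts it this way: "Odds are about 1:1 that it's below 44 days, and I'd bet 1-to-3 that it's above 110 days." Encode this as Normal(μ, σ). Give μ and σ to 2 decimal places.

For Normal(μ,σ), the p-quantile is μ + z_p·σ. Here z_{0.5} = 0, z_{0.75} = 0.6745.
So 44 = μ + 0σ and 110 = μ + 0.6745σ.
Subtracting: σ = (110 − 44)/(0.6745 − (0)) = 97.85.
Then μ = 44 − (0)·97.85 = 44.00.

μ = 44.00, σ = 97.85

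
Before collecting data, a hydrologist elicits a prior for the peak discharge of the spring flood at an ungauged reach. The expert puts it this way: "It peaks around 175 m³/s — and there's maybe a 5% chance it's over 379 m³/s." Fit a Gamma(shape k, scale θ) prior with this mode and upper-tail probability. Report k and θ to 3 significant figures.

Gamma(k,θ) with k>1 has mode (k−1)θ, so θ = 175/(k−1).
Need P(X < 379) = 0.95 with θ tied to k this way. Start at k = 2, θ = 175: P(X<379) ≈ 0.637.
Too low — raise k to concentrate. Iterating converges to k ≈ 5.61.
Then θ = 175/(5.61−1) ≈ 37.9.

k ≈ 5.61, θ ≈ 37.9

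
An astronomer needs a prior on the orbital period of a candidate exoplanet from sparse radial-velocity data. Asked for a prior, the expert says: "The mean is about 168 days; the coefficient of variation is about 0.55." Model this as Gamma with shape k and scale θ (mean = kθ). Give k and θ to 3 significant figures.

k ≈ 3.31, θ ≈ 50.8

For Gamma(k, scale θ): mean = kθ, variance = kθ², so CV = 1/√k.
CV = 0.55, hence k = 1/CV² = 3.31.
Then θ = mean/k = 168/3.31 = 50.8.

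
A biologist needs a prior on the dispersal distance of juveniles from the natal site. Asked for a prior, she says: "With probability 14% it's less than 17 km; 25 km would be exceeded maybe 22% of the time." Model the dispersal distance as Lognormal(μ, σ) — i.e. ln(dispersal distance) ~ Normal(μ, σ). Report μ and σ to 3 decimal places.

If T ~ Lognormal(μ,σ) then ln T ~ Normal(μ,σ), so the p-quantile of ln T is μ + z_p·σ.
ln(17) = 2.833 and ln(25) = 3.219; z_{0.14} = -1.08, z_{0.78} = 0.7722.
σ = (3.219 − 2.833)/(0.7722 − (-1.08)) = 0.208.
μ = 2.833 − (-1.08)·0.208 = 3.058.

μ ≈ 3.058, σ ≈ 0.208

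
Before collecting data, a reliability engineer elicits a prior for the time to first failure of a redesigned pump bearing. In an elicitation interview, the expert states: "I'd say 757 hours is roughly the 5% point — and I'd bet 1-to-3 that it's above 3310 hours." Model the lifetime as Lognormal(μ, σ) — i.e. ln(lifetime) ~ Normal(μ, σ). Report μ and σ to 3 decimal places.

μ ≈ 7.676, σ ≈ 0.636

If T ~ Lognormal(μ,σ) then ln T ~ Normal(μ,σ), so the p-quantile of ln T is μ + z_p·σ.
ln(757) = 6.629 and ln(3310) = 8.105; z_{0.05} = -1.645, z_{0.75} = 0.6745.
σ = (8.105 − 6.629)/(0.6745 − (-1.645)) = 0.636.
μ = 6.629 − (-1.645)·0.636 = 7.676.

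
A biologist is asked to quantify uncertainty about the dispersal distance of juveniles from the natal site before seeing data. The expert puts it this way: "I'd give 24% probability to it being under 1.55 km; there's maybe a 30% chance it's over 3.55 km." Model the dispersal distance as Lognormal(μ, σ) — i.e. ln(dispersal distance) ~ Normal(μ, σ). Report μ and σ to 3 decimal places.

μ ≈ 0.914, σ ≈ 0.673

If T ~ Lognormal(μ,σ) then ln T ~ Normal(μ,σ), so the p-quantile of ln T is μ + z_p·σ.
ln(1.55) = 0.4383 and ln(3.55) = 1.267; z_{0.24} = -0.7063, z_{0.7} = 0.5244.
σ = (1.267 − 0.4383)/(0.5244 − (-0.7063)) = 0.673.
μ = 0.4383 − (-0.7063)·0.673 = 0.914.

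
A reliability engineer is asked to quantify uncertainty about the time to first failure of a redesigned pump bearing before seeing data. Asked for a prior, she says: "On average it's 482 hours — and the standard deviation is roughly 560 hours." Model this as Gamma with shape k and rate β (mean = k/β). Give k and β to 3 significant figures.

k ≈ 0.741, β ≈ 0.00154

For Gamma(k, rate β): mean = k/β, variance = k/β², so CV = 1/√k.
CV = SD/mean = 560/482 = 1.162, hence k = 1/CV² = 0.741.
Then β = k/mean = 0.741/482 = 0.00154.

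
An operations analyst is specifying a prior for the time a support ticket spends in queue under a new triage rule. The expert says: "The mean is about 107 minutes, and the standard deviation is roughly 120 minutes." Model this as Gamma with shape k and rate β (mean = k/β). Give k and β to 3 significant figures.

For Gamma(k, rate β): mean = k/β, variance = k/β², so CV = 1/√k.
CV = SD/mean = 120/107 = 1.121, hence k = 1/CV² = 0.795.
Then β = k/mean = 0.795/107 = 0.00743.

k ≈ 0.795, β ≈ 0.00743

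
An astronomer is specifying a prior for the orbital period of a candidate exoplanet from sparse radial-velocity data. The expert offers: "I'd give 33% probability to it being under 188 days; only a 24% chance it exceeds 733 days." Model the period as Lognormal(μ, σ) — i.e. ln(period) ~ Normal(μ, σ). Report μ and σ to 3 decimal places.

μ ≈ 5.759, σ ≈ 1.187

If T ~ Lognormal(μ,σ) then ln T ~ Normal(μ,σ), so the p-quantile of ln T is μ + z_p·σ.
ln(188) = 5.236 and ln(733) = 6.597; z_{0.33} = -0.4399, z_{0.76} = 0.7063.
σ = (6.597 − 5.236)/(0.7063 − (-0.4399)) = 1.187.
μ = 5.236 − (-0.4399)·1.187 = 5.759.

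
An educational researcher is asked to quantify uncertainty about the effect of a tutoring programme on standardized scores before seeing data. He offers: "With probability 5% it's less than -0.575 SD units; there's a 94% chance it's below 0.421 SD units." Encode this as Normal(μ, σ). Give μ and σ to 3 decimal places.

For Normal(μ,σ), the p-quantile is μ + z_p·σ. Here z_{0.05} = -1.645, z_{0.94} = 1.555.
So -0.575 = μ − 1.645σ and 0.421 = μ + 1.555σ.
Subtracting: σ = (0.421 − -0.575)/(1.555 − (-1.645)) = 0.311.
Then μ = -0.575 − (-1.645)·0.311 = -0.063.

μ = -0.063, σ = 0.311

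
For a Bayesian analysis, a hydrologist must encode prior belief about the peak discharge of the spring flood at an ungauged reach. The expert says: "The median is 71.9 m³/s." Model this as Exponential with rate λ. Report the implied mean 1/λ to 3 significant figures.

mean ≈ 104 m³/s

Exponential median = ln 2 / λ, so λ = ln 2 / 71.9 = 0.00964.
Mean = 1/λ = 104 m³/s.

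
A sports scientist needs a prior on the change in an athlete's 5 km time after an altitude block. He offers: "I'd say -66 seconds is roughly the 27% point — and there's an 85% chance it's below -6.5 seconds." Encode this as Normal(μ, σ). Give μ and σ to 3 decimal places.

The p-quantile of Normal(μ,σ) is μ + z_p·σ, with z_{0.27} = -0.6128 and z_{0.85} = 1.036.
Eliminate σ: μ = (z₂·x₁ − z₁·x₂)/(z₂ − z₁) = (1.036·-66 − (-0.6128)·-6.5)/1.649 = -43.891.
Then σ = (x₂ − x₁)/(z₂ − z₁) = (-6.5 − -66)/1.649 = 36.077.

μ = -43.891, σ = 36.077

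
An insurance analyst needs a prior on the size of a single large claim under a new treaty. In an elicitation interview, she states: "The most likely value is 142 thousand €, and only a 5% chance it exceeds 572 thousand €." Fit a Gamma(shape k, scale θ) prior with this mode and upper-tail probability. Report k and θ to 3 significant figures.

Gamma(k,θ) with k>1 has mode (k−1)θ, so θ = 142/(k−1).
Need P(X < 572) = 0.95 with θ tied to k this way. Start at k = 2, θ = 142: P(X<572) ≈ 0.910.
Too low — raise k to concentrate. Iterating converges to k ≈ 2.29.
Then θ = 142/(2.29−1) ≈ 110.

k ≈ 2.29, θ ≈ 110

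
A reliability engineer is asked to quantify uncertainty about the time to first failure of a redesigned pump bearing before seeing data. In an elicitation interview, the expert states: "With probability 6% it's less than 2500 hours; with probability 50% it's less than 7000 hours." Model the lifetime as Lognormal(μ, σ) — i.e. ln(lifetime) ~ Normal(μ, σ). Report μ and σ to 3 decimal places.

μ ≈ 8.854, σ ≈ 0.662

If T ~ Lognormal(μ,σ) then ln T ~ Normal(μ,σ), so the p-quantile of ln T is μ + z_p·σ.
ln(2500) = 7.824 and ln(7000) = 8.854; z_{0.06} = -1.555, z_{0.5} = 0.
σ = (8.854 − 7.824)/(0 − (-1.555)) = 0.662.
μ = 7.824 − (-1.555)·0.662 = 8.854.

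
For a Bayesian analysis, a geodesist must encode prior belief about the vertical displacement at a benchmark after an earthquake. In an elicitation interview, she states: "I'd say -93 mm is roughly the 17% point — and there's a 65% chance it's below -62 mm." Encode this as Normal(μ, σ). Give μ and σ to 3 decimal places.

For Normal(μ,σ), the p-quantile is μ + z_p·σ. Here z_{0.17} = -0.9542, z_{0.65} = 0.3853.
So -93 = μ − 0.9542σ and -62 = μ + 0.3853σ.
Subtracting: σ = (-62 − -93)/(0.3853 − (-0.9542)) = 23.143.
Then μ = -93 − (-0.9542)·23.143 = -70.918.

μ = -70.918, σ = 23.143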